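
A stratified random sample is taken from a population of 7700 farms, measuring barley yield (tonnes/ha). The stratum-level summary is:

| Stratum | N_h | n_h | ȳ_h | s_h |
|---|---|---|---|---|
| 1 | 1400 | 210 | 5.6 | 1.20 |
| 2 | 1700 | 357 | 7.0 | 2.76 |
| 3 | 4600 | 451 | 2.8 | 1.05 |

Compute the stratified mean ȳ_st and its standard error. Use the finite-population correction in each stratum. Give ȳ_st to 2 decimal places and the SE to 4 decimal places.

ȳ_st = Σ W_h ȳ_h = (1400·5.6 + 1700·7.0 + 4600·2.8)/7700 = 4.23636
V̂(ȳ_st) = Σ W_h² (1 − n_h/N_h) s_h²/n_h, with W_h = N_h/N and N = 7700:
  stratum 1: (1400/7700)²·(1 − 210/1400)·1.20²/210 = 0.00019268
  stratum 2: (1700/7700)²·(1 − 357/1700)·2.76²/357 = 0.000821662
  stratum 3: (4600/7700)²·(1 − 451/4600)·1.05²/451 = 0.000786904
V̂(ȳ_st) = 0.00180125
SE(ȳ_st) = √0.00180125 = 0.0424411

ȳ_st ≈ 4.24, SE ≈ 0.0424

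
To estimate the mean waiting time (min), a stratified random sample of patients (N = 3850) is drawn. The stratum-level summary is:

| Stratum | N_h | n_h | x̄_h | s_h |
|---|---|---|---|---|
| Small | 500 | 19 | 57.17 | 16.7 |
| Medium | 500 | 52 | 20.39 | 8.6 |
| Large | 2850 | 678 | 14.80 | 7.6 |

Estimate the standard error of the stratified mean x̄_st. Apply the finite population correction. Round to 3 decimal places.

V̂(x̄_st) = Σ W_h² (1 − n_h/N_h) s_h²/n_h, with W_h = N_h/N and N = 3850:
  stratum Small: (500/3850)²·(1 − 19/500)·16.7²/19 = 0.238162
  stratum Medium: (500/3850)²·(1 − 52/500)·8.6²/52 = 0.0214941
  stratum Large: (2850/3850)²·(1 − 678/2850)·7.6²/678 = 0.0355779
V̂(x̄_st) = 0.295234
SE(x̄_st) = √0.295234 = 0.543355

SE(x̄_st) ≈ 0.543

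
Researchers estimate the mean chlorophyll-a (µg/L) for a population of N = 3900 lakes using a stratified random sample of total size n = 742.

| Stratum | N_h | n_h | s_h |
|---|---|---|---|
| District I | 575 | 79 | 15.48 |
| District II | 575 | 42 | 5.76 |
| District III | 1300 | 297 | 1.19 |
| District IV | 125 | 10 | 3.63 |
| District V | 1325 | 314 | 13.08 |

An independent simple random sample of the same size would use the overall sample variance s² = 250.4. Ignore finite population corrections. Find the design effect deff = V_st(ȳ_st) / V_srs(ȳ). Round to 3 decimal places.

V̂(ȳ_st) = Σ W_h² s_h²/n_h, with W_h = N_h/N and N = 3900:
  stratum District I: (575/3900)²·15.48²/79 = 0.0659358
  stratum District II: (575/3900)²·5.76²/42 = 0.0171713
  stratum District III: (1300/3900)²·1.19²/297 = 0.000529779
  stratum District IV: (125/3900)²·3.63²/10 = 0.00135364
  stratum District V: (1325/3900)²·13.08²/314 = 0.062891
V_st = 0.147881
V_srs = s²/n = 250.4/742 = 0.337466
deff = V_st / V_srs = 0.147881/0.337466 = 0.4382

deff ≈ 0.438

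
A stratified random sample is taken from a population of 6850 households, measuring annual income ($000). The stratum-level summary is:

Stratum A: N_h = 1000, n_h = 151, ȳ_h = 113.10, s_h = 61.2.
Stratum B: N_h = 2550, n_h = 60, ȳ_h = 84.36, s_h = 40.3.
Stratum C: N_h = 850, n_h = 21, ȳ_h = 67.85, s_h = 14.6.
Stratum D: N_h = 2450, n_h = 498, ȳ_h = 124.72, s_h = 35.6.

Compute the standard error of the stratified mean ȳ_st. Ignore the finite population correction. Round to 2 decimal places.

SE(ȳ_st) ≈ 2.18

V̂(ȳ_st) = Σ W_h² s_h²/n_h, with W_h = N_h/N and N = 6850:
  stratum A: (1000/6850)²·61.2²/151 = 0.528621
  stratum B: (2550/6850)²·40.3²/60 = 3.75109
  stratum C: (850/6850)²·14.6²/21 = 0.156294
  stratum D: (2450/6850)²·35.6²/498 = 0.325553
V̂(ȳ_st) = 4.76156
SE(ȳ_st) = √4.76156 = 2.1821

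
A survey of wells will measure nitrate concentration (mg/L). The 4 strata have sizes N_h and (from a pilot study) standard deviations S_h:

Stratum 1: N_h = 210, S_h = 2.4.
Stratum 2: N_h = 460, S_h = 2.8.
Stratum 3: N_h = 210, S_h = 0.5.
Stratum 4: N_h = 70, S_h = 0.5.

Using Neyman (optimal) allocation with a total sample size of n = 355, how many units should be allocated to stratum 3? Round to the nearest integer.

Neyman allocation: n_h = n · N_h S_h / Σ N_i S_i, with n = 355.
  stratum 1: N_h·S_h = 210·2.4 = 504.00
  stratum 2: N_h·S_h = 460·2.8 = 1288.00
  stratum 3: N_h·S_h = 210·0.5 = 105.00
  stratum 4: N_h·S_h = 70·0.5 = 35.00
Σ N_h S_h = 1932.00
n for stratum 3 = 355·105.00/1932.00 = 19.293 → 19

19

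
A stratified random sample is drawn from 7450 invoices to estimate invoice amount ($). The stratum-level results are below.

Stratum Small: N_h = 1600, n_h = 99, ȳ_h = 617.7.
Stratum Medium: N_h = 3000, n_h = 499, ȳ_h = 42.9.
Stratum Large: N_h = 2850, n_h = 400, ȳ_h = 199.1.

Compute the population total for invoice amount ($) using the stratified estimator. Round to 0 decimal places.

τ̂_st = Σ N_h ȳ_h = 1600·617.7 + 3000·42.9 + 2850·199.1 = 1684455

τ̂_st ≈ 1684455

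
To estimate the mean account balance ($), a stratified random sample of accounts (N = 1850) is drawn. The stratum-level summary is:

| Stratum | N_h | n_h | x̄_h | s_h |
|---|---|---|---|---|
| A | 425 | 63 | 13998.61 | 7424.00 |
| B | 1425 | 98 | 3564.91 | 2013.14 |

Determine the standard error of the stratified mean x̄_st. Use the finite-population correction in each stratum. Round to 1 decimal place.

SE(x̄_st) ≈ 249.4

V̂(x̄_st) = Σ W_h² (1 − n_h/N_h) s_h²/n_h, with W_h = N_h/N and N = 1850:
  stratum A: (425/1850)²·(1 − 63/425)·7424.00²/63 = 39326.9
  stratum B: (1425/1850)²·(1 − 98/1425)·2013.14²/98 = 22848.8
V̂(x̄_st) = 62175.7
SE(x̄_st) = √62175.7 = 249.351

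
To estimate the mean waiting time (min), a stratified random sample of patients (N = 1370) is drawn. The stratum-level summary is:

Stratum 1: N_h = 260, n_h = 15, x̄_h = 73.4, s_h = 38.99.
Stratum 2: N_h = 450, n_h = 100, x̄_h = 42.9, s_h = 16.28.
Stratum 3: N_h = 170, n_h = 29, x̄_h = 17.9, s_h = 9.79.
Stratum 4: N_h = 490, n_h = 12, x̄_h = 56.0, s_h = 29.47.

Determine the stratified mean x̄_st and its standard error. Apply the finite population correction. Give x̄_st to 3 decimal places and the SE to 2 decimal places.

x̄_st ≈ 50.272, SE ≈ 3.57

x̄_st = Σ W_h x̄_h = (260·73.4 + 450·42.9 + 170·17.9 + 490·56.0)/1370 = 50.27153
V̂(x̄_st) = Σ W_h² (1 − n_h/N_h) s_h²/n_h, with W_h = N_h/N and N = 1370:
  stratum 1: (260/1370)²·(1 − 15/260)·38.99²/15 = 3.43964
  stratum 2: (450/1370)²·(1 − 100/450)·16.28²/100 = 0.222407
  stratum 3: (170/1370)²·(1 − 29/170)·9.79²/29 = 0.042208
  stratum 4: (490/1370)²·(1 − 12/490)·29.47²/12 = 9.03154
V̂(x̄_st) = 12.7358
SE(x̄_st) = √12.7358 = 3.56873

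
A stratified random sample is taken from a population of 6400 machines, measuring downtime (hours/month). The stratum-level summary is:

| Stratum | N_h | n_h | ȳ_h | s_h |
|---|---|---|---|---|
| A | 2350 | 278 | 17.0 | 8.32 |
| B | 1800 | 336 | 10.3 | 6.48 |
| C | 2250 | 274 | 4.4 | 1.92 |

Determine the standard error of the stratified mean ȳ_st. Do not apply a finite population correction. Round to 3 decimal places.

V̂(ȳ_st) = Σ W_h² s_h²/n_h, with W_h = N_h/N and N = 6400:
  stratum A: (2350/6400)²·8.32²/278 = 0.033572
  stratum B: (1800/6400)²·6.48²/336 = 0.00988544
  stratum C: (2250/6400)²·1.92²/274 = 0.00166286
V̂(ȳ_st) = 0.0451203
SE(ȳ_st) = √0.0451203 = 0.212415

SE(ȳ_st) ≈ 0.212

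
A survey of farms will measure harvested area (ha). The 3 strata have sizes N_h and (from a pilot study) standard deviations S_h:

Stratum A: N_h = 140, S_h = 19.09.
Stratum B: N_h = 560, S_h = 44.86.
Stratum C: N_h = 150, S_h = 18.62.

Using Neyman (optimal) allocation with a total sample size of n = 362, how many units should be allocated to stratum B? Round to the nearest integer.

297

Neyman allocation: n_h = n · N_h S_h / Σ N_i S_i, with n = 362.
  stratum A: N_h·S_h = 140·19.09 = 2672.60
  stratum B: N_h·S_h = 560·44.86 = 25121.60
  stratum C: N_h·S_h = 150·18.62 = 2793.00
Σ N_h S_h = 30587.20
n for stratum B = 362·25121.60/30587.20 = 297.315 → 297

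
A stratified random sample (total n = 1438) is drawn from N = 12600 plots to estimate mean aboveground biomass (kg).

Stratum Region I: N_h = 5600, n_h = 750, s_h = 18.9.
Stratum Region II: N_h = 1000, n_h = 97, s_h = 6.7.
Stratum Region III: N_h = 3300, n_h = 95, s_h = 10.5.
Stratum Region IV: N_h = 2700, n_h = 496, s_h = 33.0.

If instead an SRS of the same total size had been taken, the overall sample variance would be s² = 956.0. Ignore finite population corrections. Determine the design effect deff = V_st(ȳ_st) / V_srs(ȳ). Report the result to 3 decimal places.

deff ≈ 0.417

V̂(ȳ_st) = Σ W_h² s_h²/n_h, with W_h = N_h/N and N = 12600:
  stratum Region I: (5600/12600)²·18.9²/750 = 0.09408
  stratum Region II: (1000/12600)²·6.7²/97 = 0.00291499
  stratum Region III: (3300/12600)²·10.5²/95 = 0.0796053
  stratum Region IV: (2700/12600)²·33.0²/496 = 0.100817
V_st = 0.277417
V_srs = s²/n = 956.0/1438 = 0.664812
deff = V_st / V_srs = 0.277417/0.664812 = 0.4173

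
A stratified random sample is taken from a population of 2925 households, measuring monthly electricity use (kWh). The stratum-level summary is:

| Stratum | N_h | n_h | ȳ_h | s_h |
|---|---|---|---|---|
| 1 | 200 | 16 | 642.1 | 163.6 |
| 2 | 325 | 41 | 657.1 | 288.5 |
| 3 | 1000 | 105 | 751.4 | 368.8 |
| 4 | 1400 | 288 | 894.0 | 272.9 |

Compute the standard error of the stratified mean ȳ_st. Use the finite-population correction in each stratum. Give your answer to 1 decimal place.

V̂(ȳ_st) = Σ W_h² (1 − n_h/N_h) s_h²/n_h, with W_h = N_h/N and N = 2925:
  stratum 1: (200/2925)²·(1 − 16/200)·163.6²/16 = 7.1952
  stratum 2: (325/2925)²·(1 − 41/325)·288.5²/41 = 21.9007
  stratum 3: (1000/2925)²·(1 − 105/1000)·368.8²/105 = 135.508
  stratum 4: (1400/2925)²·(1 − 288/1400)·272.9²/288 = 47.0539
V̂(ȳ_st) = 211.657
SE(ȳ_st) = √211.657 = 14.5485

SE(ȳ_st) ≈ 14.5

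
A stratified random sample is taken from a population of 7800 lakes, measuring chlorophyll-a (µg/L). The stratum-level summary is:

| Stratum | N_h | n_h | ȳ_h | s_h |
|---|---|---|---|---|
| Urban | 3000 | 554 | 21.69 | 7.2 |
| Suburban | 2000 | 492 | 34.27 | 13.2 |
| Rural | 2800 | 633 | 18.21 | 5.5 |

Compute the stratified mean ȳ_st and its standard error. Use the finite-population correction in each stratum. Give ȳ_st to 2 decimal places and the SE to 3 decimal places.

ȳ_st = Σ W_h ȳ_h = (3000·21.69 + 2000·34.27 + 2800·18.21)/7800 = 23.66641
V̂(ȳ_st) = Σ W_h² (1 − n_h/N_h) s_h²/n_h, with W_h = N_h/N and N = 7800:
  stratum Urban: (3000/7800)²·(1 − 554/3000)·7.2²/554 = 0.0112861
  stratum Suburban: (2000/7800)²·(1 − 492/2000)·13.2²/492 = 0.017556
  stratum Rural: (2800/7800)²·(1 − 633/2800)·5.5²/633 = 0.00476595
V̂(ȳ_st) = 0.033608
SE(ȳ_st) = √0.033608 = 0.183325

ȳ_st ≈ 23.67, SE ≈ 0.183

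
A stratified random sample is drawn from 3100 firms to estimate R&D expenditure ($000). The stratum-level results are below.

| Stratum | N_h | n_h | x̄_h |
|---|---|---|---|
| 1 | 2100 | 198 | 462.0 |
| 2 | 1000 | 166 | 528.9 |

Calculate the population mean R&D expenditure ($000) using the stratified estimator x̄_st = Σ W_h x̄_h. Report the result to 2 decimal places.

x̄_st ≈ 483.58

N = Σ N_h = 3100. Stratum weights W_h = N_h/N.
x̄_st = (2100·462.0 + 1000·528.9) / 3100 = 483.5806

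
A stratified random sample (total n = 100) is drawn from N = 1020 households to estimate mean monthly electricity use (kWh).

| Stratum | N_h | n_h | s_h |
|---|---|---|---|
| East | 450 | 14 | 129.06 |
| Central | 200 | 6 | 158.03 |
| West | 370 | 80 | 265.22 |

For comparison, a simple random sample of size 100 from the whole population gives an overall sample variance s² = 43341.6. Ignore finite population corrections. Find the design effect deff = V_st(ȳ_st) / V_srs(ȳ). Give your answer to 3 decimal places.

V̂(ȳ_st) = Σ W_h² s_h²/n_h, with W_h = N_h/N and N = 1020:
  stratum East: (450/1020)²·129.06²/14 = 231.569
  stratum Central: (200/1020)²·158.03²/6 = 160.025
  stratum West: (370/1020)²·265.22²/80 = 115.698
V_st = 507.292
V_srs = s²/n = 43341.6/100 = 433.416
deff = V_st / V_srs = 507.292/433.416 = 1.1704

deff ≈ 1.170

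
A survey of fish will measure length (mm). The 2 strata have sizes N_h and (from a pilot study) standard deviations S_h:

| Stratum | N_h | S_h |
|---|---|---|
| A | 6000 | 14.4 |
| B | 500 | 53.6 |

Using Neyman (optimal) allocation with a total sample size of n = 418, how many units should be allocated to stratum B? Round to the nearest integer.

Neyman allocation: n_h = n · N_h S_h / Σ N_i S_i, with n = 418.
  stratum A: N_h·S_h = 6000·14.4 = 86400.00
  stratum B: N_h·S_h = 500·53.6 = 26800.00
Σ N_h S_h = 113200.00
n for stratum B = 418·26800.00/113200.00 = 98.961 → 99

99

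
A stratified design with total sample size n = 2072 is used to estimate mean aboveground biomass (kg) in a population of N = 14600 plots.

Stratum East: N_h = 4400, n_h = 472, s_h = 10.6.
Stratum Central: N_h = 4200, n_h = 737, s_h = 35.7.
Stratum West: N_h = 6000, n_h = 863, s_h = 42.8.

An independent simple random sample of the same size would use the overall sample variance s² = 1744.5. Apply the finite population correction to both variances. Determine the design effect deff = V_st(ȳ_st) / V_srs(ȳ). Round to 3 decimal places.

deff ≈ 0.615

V̂(ȳ_st) = Σ W_h² (1 − n_h/N_h) s_h²/n_h, with W_h = N_h/N and N = 14600:
  stratum East: (4400/14600)²·(1 − 472/4400)·10.6²/472 = 0.0193014
  stratum Central: (4200/14600)²·(1 − 737/4200)·35.7²/737 = 0.117995
  stratum West: (6000/14600)²·(1 − 863/6000)·42.8²/863 = 0.306925
V_st = 0.444221
V_srs = (1 − 2072/14600)·1744.5/2072 = 0.722454
deff = V_st / V_srs = 0.444221/0.722454 = 0.6149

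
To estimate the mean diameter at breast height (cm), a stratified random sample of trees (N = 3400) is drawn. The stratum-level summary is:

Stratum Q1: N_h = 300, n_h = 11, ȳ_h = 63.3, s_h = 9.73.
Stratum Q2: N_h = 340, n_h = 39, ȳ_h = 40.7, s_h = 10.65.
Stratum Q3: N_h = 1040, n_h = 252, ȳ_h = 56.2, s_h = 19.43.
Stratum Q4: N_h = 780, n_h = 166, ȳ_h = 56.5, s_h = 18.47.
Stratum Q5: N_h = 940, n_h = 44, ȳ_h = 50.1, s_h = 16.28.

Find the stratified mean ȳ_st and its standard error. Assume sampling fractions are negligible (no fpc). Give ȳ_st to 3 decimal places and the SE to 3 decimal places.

ȳ_st = Σ W_h ȳ_h = (300·63.3 + 340·40.7 + 1040·56.2 + 780·56.5 + 940·50.1)/3400 = 53.65882
V̂(ȳ_st) = Σ W_h² s_h²/n_h, with W_h = N_h/N and N = 3400:
  stratum Q1: (300/3400)²·9.73²/11 = 0.0670066
  stratum Q2: (340/3400)²·10.65²/39 = 0.0290827
  stratum Q3: (1040/3400)²·19.43²/252 = 0.14017
  stratum Q4: (780/3400)²·18.47²/166 = 0.108158
  stratum Q5: (940/3400)²·16.28²/44 = 0.46042
V̂(ȳ_st) = 0.804836
SE(ȳ_st) = √0.804836 = 0.897127

ȳ_st ≈ 53.659, SE ≈ 0.897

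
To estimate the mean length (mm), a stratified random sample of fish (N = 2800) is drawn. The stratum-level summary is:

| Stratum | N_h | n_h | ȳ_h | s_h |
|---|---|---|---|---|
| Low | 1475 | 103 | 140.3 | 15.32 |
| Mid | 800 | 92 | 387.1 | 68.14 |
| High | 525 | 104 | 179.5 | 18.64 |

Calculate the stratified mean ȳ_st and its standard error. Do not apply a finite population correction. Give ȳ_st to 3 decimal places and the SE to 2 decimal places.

ȳ_st ≈ 218.164, SE ≈ 2.21

ȳ_st = Σ W_h ȳ_h = (1475·140.3 + 800·387.1 + 525·179.5)/2800 = 218.16429
V̂(ȳ_st) = Σ W_h² s_h²/n_h, with W_h = N_h/N and N = 2800:
  stratum Low: (1475/2800)²·15.32²/103 = 0.632337
  stratum Mid: (800/2800)²·68.14²/92 = 4.11984
  stratum High: (525/2800)²·18.64²/104 = 0.117452
V̂(ȳ_st) = 4.86963
SE(ȳ_st) = √4.86963 = 2.20672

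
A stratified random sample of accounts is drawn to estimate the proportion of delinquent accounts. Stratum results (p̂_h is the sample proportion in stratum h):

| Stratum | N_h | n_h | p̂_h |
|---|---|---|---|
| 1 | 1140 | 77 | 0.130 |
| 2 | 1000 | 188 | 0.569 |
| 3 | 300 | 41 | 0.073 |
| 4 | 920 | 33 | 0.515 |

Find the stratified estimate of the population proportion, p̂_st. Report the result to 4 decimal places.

p̂_st ≈ 0.3610

N = 3360; stratum weights W_h = N_h/N.
p̂_st = Σ W_h p̂_h = (1140·0.130 + 1000·0.569 + 300·0.073 + 920·0.515)/3360 = 0.36098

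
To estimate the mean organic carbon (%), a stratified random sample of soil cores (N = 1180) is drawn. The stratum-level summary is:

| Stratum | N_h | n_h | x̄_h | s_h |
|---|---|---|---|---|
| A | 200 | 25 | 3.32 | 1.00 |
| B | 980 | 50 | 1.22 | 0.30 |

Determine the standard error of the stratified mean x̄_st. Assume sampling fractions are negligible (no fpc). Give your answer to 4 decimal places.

V̂(x̄_st) = Σ W_h² s_h²/n_h, with W_h = N_h/N and N = 1180:
  stratum A: (200/1180)²·1.00²/25 = 0.0011491
  stratum B: (980/1180)²·0.30²/50 = 0.00124154
V̂(x̄_st) = 0.00239063
SE(x̄_st) = √0.00239063 = 0.0488941

SE(x̄_st) ≈ 0.0489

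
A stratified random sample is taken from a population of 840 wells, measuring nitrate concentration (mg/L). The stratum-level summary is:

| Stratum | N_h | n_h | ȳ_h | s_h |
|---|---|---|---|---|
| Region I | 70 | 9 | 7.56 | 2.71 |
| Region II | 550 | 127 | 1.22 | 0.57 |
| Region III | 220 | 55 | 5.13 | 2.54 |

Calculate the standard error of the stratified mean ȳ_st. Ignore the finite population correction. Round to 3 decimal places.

SE(ȳ_st) ≈ 0.122

V̂(ȳ_st) = Σ W_h² s_h²/n_h, with W_h = N_h/N and N = 840:
  stratum Region I: (70/840)²·2.71²/9 = 0.00566674
  stratum Region II: (550/840)²·0.57²/127 = 0.00109676
  stratum Region III: (220/840)²·2.54²/55 = 0.00804621
V̂(ȳ_st) = 0.0148097
SE(ȳ_st) = √0.0148097 = 0.121695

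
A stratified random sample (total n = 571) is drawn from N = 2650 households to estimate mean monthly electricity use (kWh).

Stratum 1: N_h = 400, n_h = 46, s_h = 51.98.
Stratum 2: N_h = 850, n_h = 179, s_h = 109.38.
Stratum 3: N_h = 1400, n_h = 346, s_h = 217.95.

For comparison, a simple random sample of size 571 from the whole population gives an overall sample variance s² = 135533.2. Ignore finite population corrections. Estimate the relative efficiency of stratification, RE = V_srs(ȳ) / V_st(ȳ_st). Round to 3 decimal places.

RE ≈ 5.101

V̂(ȳ_st) = Σ W_h² s_h²/n_h, with W_h = N_h/N and N = 2650:
  stratum 1: (400/2650)²·51.98²/46 = 1.33827
  stratum 2: (850/2650)²·109.38²/179 = 6.87652
  stratum 3: (1400/2650)²·217.95²/346 = 38.3179
V_st = 46.5327
V_srs = s²/n = 135533.2/571 = 237.361
Relative efficiency = V_srs / V_st = 237.361/46.5327 = 5.1010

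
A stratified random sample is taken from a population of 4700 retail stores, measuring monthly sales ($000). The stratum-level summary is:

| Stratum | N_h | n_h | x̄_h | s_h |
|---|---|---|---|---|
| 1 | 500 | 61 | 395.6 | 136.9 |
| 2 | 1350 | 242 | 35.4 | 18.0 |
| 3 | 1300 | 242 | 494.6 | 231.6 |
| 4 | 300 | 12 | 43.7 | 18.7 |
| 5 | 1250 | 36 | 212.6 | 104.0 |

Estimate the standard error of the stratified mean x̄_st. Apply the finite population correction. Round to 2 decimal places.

V̂(x̄_st) = Σ W_h² (1 − n_h/N_h) s_h²/n_h, with W_h = N_h/N and N = 4700:
  stratum 1: (500/4700)²·(1 − 61/500)·136.9²/61 = 3.05292
  stratum 2: (1350/4700)²·(1 − 242/1350)·18.0²/242 = 0.0906583
  stratum 3: (1300/4700)²·(1 − 242/1300)·231.6²/242 = 13.8005
  stratum 4: (300/4700)²·(1 − 12/300)·18.7²/12 = 0.113978
  stratum 5: (1250/4700)²·(1 − 36/1250)·104.0²/36 = 20.6394
V̂(x̄_st) = 37.6975
SE(x̄_st) = √37.6975 = 6.13983

SE(x̄_st) ≈ 6.14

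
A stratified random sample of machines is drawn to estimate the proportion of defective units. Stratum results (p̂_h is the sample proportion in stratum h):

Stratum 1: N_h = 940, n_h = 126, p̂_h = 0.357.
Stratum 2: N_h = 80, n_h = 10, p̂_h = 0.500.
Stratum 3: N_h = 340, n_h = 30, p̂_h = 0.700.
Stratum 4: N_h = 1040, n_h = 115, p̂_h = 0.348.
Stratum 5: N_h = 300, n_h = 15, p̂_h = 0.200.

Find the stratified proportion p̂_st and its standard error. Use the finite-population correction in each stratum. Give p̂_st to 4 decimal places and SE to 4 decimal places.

p̂_st ≈ 0.3835, SE ≈ 0.0267

N = 2700; stratum weights W_h = N_h/N.
p̂_st = Σ W_h p̂_h = (940·0.357 + 80·0.500 + 340·0.700 + 1040·0.348 + 300·0.200)/2700 = 0.38352
V̂(p̂_st) = Σ W_h² (1 − n_h/N_h) p̂_h(1−p̂_h)/(n_h−1):
  stratum 1: (940/2700)²·(1 − 126/940)·0.357·0.643/125 = 0.00019275
  stratum 2: (80/2700)²·(1 − 10/80)·0.500·0.500/9 = 2.13382e-05
  stratum 3: (340/2700)²·(1 − 30/340)·0.700·0.300/29 = 0.000104697
  stratum 4: (1040/2700)²·(1 − 115/1040)·0.348·0.652/114 = 0.000262645
  stratum 5: (300/2700)²·(1 − 15/300)·0.200·0.800/14 = 0.000134039
V̂(p̂_st) = 0.000715469; SE = √V̂ = 0.0267483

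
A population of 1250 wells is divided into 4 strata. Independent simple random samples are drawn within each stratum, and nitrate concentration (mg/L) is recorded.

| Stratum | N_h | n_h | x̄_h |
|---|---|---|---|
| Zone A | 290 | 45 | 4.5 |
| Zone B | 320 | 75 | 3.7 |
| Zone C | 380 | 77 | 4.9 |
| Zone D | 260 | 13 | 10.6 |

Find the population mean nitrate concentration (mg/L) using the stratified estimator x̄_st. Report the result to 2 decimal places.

x̄_st ≈ 5.69

N = Σ N_h = 1250. Stratum weights W_h = N_h/N.
x̄_st = (290·4.5 + 320·3.7 + 380·4.9 + 260·10.6) / 1250 = 5.6856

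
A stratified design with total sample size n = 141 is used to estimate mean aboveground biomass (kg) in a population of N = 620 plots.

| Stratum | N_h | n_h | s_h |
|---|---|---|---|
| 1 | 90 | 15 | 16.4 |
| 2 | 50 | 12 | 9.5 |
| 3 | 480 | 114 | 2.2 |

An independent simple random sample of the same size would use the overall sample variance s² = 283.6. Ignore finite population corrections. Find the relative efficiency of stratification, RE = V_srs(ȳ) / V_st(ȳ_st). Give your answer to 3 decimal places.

V̂(ȳ_st) = Σ W_h² s_h²/n_h, with W_h = N_h/N and N = 620:
  stratum 1: (90/620)²·16.4²/15 = 0.377831
  stratum 2: (50/620)²·9.5²/12 = 0.0489128
  stratum 3: (480/620)²·2.2²/114 = 0.0254472
V_st = 0.452191
V_srs = s²/n = 283.6/141 = 2.01135
Relative efficiency = V_srs / V_st = 2.01135/0.452191 = 4.4480

RE ≈ 4.448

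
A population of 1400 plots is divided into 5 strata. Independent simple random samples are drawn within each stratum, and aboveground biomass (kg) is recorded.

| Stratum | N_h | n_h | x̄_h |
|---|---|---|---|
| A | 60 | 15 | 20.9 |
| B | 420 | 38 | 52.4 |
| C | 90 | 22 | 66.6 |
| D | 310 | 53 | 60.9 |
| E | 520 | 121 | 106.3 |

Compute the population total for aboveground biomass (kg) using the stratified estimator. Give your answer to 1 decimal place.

τ̂_st = Σ N_h x̄_h = 60·20.9 + 420·52.4 + 90·66.6 + 310·60.9 + 520·106.3 = 103411.0

τ̂_st ≈ 103411.0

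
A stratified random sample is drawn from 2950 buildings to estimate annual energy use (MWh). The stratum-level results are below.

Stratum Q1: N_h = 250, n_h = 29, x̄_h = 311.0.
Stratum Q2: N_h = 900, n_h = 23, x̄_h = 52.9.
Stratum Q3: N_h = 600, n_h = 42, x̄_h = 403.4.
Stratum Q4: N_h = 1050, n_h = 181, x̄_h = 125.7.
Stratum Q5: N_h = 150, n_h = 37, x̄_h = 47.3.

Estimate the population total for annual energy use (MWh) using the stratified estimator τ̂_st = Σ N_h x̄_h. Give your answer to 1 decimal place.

τ̂_st ≈ 506480.0

τ̂_st = Σ N_h x̄_h = 250·311.0 + 900·52.9 + 600·403.4 + 1050·125.7 + 150·47.3 = 506480.0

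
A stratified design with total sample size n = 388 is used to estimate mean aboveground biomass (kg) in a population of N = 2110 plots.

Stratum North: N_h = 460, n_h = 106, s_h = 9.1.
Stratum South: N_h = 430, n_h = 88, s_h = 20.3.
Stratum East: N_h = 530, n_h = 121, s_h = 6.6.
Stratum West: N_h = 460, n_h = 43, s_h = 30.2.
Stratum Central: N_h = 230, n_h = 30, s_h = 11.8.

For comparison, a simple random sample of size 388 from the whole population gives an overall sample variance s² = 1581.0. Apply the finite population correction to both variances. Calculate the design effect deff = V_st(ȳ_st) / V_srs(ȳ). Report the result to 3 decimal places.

V̂(ȳ_st) = Σ W_h² (1 − n_h/N_h) s_h²/n_h, with W_h = N_h/N and N = 2110:
  stratum North: (460/2110)²·(1 − 106/460)·9.1²/106 = 0.0285741
  stratum South: (430/2110)²·(1 − 88/430)·20.3²/88 = 0.154682
  stratum East: (530/2110)²·(1 − 121/530)·6.6²/121 = 0.0175282
  stratum West: (460/2110)²·(1 − 43/460)·30.2²/43 = 0.913849
  stratum Central: (230/2110)²·(1 − 30/230)·11.8²/30 = 0.0479552
V_st = 1.16259
V_srs = (1 − 388/2110)·1581.0/388 = 3.32545
deff = V_st / V_srs = 1.16259/3.32545 = 0.3496

deff ≈ 0.350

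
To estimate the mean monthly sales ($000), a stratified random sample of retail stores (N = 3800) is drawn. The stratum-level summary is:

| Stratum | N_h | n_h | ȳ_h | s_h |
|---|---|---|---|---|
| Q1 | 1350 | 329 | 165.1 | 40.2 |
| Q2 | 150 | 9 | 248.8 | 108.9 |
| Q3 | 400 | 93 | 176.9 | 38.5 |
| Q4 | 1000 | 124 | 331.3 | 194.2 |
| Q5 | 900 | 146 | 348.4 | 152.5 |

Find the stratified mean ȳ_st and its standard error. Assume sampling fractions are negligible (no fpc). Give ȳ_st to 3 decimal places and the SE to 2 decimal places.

ȳ_st ≈ 256.796, SE ≈ 5.73

ȳ_st = Σ W_h ȳ_h = (1350·165.1 + 150·248.8 + 400·176.9 + 1000·331.3 + 900·348.4)/3800 = 256.79605
V̂(ȳ_st) = Σ W_h² s_h²/n_h, with W_h = N_h/N and N = 3800:
  stratum Q1: (1350/3800)²·40.2²/329 = 0.61995
  stratum Q2: (150/3800)²·108.9²/9 = 2.05319
  stratum Q3: (400/3800)²·38.5²/93 = 0.1766
  stratum Q4: (1000/3800)²·194.2²/124 = 21.0625
  stratum Q5: (900/3800)²·152.5²/146 = 8.93521
V̂(ȳ_st) = 32.8474
SE(ȳ_st) = √32.8474 = 5.73127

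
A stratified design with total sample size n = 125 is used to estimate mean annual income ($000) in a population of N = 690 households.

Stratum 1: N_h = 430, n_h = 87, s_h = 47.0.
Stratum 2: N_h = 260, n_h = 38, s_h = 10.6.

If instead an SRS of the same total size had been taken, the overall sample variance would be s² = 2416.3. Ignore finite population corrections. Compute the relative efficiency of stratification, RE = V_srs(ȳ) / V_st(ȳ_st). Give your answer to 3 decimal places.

RE ≈ 1.880

V̂(ȳ_st) = Σ W_h² s_h²/n_h, with W_h = N_h/N and N = 690:
  stratum 1: (430/690)²·47.0²/87 = 9.86087
  stratum 2: (260/690)²·10.6²/38 = 0.419833
V_st = 10.2807
V_srs = s²/n = 2416.3/125 = 19.3304
Relative efficiency = V_srs / V_st = 19.3304/10.2807 = 1.8803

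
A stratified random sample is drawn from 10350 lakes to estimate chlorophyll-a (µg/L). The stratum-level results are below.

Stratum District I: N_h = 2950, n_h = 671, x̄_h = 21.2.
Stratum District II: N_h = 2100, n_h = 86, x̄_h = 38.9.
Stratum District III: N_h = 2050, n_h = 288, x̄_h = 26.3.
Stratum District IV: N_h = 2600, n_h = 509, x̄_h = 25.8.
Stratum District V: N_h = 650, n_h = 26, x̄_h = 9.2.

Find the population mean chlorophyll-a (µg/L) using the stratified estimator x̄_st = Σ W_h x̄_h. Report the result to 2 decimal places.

x̄_st ≈ 26.20

N = Σ N_h = 10350. Stratum weights W_h = N_h/N.
x̄_st = (2950·21.2 + 2100·38.9 + 2050·26.3 + 2600·25.8 + 650·9.2) / 10350 = 26.2034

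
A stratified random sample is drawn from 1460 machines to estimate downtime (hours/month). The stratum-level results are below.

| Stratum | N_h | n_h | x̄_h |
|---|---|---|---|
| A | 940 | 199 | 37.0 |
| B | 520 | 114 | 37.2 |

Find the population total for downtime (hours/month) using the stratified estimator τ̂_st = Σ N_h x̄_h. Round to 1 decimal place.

τ̂_st ≈ 54124.0

τ̂_st = Σ N_h x̄_h = 940·37.0 + 520·37.2 = 54124.0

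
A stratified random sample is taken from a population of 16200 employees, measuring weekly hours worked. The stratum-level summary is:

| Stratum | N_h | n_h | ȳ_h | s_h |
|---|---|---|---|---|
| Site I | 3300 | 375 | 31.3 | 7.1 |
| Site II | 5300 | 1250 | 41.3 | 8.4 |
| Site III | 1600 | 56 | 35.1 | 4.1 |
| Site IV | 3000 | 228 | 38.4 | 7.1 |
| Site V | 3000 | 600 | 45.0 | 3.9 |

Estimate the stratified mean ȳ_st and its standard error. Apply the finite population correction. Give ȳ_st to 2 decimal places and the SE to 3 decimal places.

ȳ_st ≈ 38.80, SE ≈ 0.142

ȳ_st = Σ W_h ȳ_h = (3300·31.3 + 5300·41.3 + 1600·35.1 + 3000·38.4 + 3000·45.0)/16200 = 38.79877
V̂(ȳ_st) = Σ W_h² (1 − n_h/N_h) s_h²/n_h, with W_h = N_h/N and N = 16200:
  stratum Site I: (3300/16200)²·(1 − 375/3300)·7.1²/375 = 0.00494419
  stratum Site II: (5300/16200)²·(1 − 1250/5300)·8.4²/1250 = 0.00461689
  stratum Site III: (1600/16200)²·(1 − 56/1600)·4.1²/56 = 0.00282564
  stratum Site IV: (3000/16200)²·(1 − 228/3000)·7.1²/228 = 0.00700594
  stratum Site V: (3000/16200)²·(1 − 600/3000)·3.9²/600 = 0.000695473
V̂(ȳ_st) = 0.0200881
SE(ȳ_st) = √0.0200881 = 0.141733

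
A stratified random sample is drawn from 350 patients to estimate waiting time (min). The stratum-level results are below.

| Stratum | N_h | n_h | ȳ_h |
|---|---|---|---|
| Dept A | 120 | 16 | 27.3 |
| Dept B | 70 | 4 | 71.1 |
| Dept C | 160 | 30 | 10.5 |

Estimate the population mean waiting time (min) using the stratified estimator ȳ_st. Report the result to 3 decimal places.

ȳ_st ≈ 28.380

N = Σ N_h = 350. Stratum weights W_h = N_h/N.
ȳ_st = (120·27.3 + 70·71.1 + 160·10.5) / 350 = 28.38000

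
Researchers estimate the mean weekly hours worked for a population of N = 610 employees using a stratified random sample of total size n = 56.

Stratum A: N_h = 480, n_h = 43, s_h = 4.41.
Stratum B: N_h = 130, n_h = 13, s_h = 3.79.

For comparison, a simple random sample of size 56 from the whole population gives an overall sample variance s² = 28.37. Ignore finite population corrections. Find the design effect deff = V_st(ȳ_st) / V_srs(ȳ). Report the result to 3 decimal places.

deff ≈ 0.652

V̂(ȳ_st) = Σ W_h² s_h²/n_h, with W_h = N_h/N and N = 610:
  stratum A: (480/610)²·4.41²/43 = 0.280047
  stratum B: (130/610)²·3.79²/13 = 0.0501836
V_st = 0.330231
V_srs = s²/n = 28.37/56 = 0.506607
deff = V_st / V_srs = 0.330231/0.506607 = 0.6518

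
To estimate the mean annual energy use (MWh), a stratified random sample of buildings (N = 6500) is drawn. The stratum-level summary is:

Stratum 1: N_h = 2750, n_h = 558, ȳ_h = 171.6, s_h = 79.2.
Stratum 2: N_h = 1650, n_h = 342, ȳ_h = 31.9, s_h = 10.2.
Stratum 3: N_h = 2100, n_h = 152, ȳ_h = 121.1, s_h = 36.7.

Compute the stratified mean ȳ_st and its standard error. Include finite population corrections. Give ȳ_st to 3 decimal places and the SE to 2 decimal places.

ȳ_st ≈ 119.822, SE ≈ 1.57

ȳ_st = Σ W_h ȳ_h = (2750·171.6 + 1650·31.9 + 2100·121.1)/6500 = 119.82231
V̂(ȳ_st) = Σ W_h² (1 − n_h/N_h) s_h²/n_h, with W_h = N_h/N and N = 6500:
  stratum 1: (2750/6500)²·(1 − 558/2750)·79.2²/558 = 1.60385
  stratum 2: (1650/6500)²·(1 − 342/1650)·10.2²/342 = 0.0155396
  stratum 3: (2100/6500)²·(1 − 152/2100)·36.7²/152 = 0.857966
V̂(ȳ_st) = 2.47735
SE(ȳ_st) = √2.47735 = 1.57396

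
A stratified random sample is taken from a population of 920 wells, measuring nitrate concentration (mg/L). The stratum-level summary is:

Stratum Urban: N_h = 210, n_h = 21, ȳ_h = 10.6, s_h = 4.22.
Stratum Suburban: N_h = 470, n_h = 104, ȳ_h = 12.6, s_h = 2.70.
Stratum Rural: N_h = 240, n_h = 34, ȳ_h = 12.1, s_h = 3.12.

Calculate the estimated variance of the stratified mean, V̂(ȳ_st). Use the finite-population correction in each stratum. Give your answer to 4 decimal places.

V̂(ȳ_st) ≈ 0.0707

V̂(ȳ_st) = Σ W_h² (1 − n_h/N_h) s_h²/n_h, with W_h = N_h/N and N = 920:
  stratum Urban: (210/920)²·(1 − 21/210)·4.22²/21 = 0.0397659
  stratum Suburban: (470/920)²·(1 − 104/470)·2.70²/104 = 0.0142461
  stratum Rural: (240/920)²·(1 − 34/240)·3.12²/34 = 0.0167237
V̂(ȳ_st) = 0.0707358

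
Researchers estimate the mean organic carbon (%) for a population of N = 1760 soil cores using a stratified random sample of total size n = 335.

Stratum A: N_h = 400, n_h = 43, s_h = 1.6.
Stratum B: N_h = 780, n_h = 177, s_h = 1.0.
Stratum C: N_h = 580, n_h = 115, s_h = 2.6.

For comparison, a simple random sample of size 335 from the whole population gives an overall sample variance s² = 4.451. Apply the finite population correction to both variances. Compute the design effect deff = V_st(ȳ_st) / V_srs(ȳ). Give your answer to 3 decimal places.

V̂(ȳ_st) = Σ W_h² (1 − n_h/N_h) s_h²/n_h, with W_h = N_h/N and N = 1760:
  stratum A: (400/1760)²·(1 − 43/400)·1.6²/43 = 0.00274457
  stratum B: (780/1760)²·(1 − 177/780)·1.0²/177 = 0.000857854
  stratum C: (580/1760)²·(1 − 115/580)·2.6²/115 = 0.00511805
V_st = 0.00872047
V_srs = (1 − 335/1760)·4.451/335 = 0.0107576
deff = V_st / V_srs = 0.00872047/0.0107576 = 0.8106

deff ≈ 0.811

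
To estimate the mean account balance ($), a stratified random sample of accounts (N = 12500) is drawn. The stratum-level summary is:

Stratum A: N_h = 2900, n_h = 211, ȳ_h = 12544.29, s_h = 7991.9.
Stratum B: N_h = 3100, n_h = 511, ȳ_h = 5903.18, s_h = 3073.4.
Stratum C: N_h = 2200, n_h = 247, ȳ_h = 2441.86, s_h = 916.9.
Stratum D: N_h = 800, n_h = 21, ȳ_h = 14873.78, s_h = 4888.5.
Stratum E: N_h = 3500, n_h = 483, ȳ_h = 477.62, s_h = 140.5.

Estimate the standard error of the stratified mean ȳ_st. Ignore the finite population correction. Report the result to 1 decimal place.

V̂(ȳ_st) = Σ W_h² s_h²/n_h, with W_h = N_h/N and N = 12500:
  stratum A: (2900/12500)²·7991.9²/211 = 16292.7
  stratum B: (3100/12500)²·3073.4²/511 = 1136.9
  stratum C: (2200/12500)²·916.9²/247 = 105.432
  stratum D: (800/12500)²·4888.5²/21 = 4661.14
  stratum E: (3500/12500)²·140.5²/483 = 3.20421
V̂(ȳ_st) = 22199.4
SE(ȳ_st) = √22199.4 = 148.995

SE(ȳ_st) ≈ 149.0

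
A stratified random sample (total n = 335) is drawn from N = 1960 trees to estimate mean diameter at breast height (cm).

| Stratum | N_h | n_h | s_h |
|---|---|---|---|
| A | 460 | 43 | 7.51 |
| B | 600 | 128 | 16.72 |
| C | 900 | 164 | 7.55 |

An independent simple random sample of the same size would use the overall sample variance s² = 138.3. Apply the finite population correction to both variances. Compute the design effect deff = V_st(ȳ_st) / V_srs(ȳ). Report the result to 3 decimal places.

V̂(ȳ_st) = Σ W_h² (1 − n_h/N_h) s_h²/n_h, with W_h = N_h/N and N = 1960:
  stratum A: (460/1960)²·(1 − 43/460)·7.51²/43 = 0.0654927
  stratum B: (600/1960)²·(1 − 128/600)·16.72²/128 = 0.161007
  stratum C: (900/1960)²·(1 − 164/900)·7.55²/164 = 0.0599319
V_st = 0.286431
V_srs = (1 − 335/1960)·138.3/335 = 0.342275
deff = V_st / V_srs = 0.286431/0.342275 = 0.8368

deff ≈ 0.837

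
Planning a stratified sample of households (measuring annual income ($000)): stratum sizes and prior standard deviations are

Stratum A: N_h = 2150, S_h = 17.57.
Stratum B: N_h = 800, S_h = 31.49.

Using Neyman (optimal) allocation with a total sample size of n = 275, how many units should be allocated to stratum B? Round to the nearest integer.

Neyman allocation: n_h = n · N_h S_h / Σ N_i S_i, with n = 275.
  stratum A: N_h·S_h = 2150·17.57 = 37775.50
  stratum B: N_h·S_h = 800·31.49 = 25192.00
Σ N_h S_h = 62967.50
n for stratum B = 275·25192.00/62967.50 = 110.022 → 110

110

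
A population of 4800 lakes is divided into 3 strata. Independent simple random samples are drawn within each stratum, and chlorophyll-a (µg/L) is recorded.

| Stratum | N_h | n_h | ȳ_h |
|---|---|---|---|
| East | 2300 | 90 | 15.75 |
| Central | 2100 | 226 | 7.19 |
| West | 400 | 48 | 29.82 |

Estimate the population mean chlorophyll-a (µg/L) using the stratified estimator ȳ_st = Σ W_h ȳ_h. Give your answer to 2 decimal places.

ȳ_st ≈ 13.18

N = Σ N_h = 4800. Stratum weights W_h = N_h/N.
ȳ_st = (2300·15.75 + 2100·7.19 + 400·29.82) / 4800 = 13.1775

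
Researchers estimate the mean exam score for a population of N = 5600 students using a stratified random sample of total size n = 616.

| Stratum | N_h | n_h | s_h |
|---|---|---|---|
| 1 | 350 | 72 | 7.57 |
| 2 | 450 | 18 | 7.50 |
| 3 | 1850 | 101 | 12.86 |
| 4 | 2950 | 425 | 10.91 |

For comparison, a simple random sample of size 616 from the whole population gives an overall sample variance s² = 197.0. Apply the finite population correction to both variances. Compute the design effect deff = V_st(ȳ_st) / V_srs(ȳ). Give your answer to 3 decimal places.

V̂(ȳ_st) = Σ W_h² (1 − n_h/N_h) s_h²/n_h, with W_h = N_h/N and N = 5600:
  stratum 1: (350/5600)²·(1 − 72/350)·7.57²/72 = 0.00246943
  stratum 2: (450/5600)²·(1 − 18/450)·7.50²/18 = 0.0193718
  stratum 3: (1850/5600)²·(1 − 101/1850)·12.86²/101 = 0.168945
  stratum 4: (2950/5600)²·(1 − 425/2950)·10.91²/425 = 0.0665224
V_st = 0.257309
V_srs = (1 − 616/5600)·197.0/616 = 0.284627
deff = V_st / V_srs = 0.257309/0.284627 = 0.9040

deff ≈ 0.904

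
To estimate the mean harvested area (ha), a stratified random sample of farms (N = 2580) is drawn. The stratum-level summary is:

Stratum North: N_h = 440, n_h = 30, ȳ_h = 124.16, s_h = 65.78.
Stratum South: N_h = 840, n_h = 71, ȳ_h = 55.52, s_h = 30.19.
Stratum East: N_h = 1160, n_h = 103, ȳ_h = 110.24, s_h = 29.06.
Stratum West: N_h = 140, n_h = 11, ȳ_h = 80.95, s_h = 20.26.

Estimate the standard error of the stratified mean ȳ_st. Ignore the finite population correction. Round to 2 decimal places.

V̂(ȳ_st) = Σ W_h² s_h²/n_h, with W_h = N_h/N and N = 2580:
  stratum North: (440/2580)²·65.78²/30 = 4.195
  stratum South: (840/2580)²·30.19²/71 = 1.36078
  stratum East: (1160/2580)²·29.06²/103 = 1.65741
  stratum West: (140/2580)²·20.26²/11 = 0.109876
V̂(ȳ_st) = 7.32307
SE(ȳ_st) = √7.32307 = 2.70612

SE(ȳ_st) ≈ 2.71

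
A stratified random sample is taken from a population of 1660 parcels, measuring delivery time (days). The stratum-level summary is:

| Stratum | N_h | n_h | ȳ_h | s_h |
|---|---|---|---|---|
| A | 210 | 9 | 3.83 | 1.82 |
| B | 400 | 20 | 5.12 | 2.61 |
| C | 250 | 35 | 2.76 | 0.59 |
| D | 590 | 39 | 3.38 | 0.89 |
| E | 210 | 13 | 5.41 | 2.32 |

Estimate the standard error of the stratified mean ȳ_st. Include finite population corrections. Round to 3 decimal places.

SE(ȳ_st) ≈ 0.182

V̂(ȳ_st) = Σ W_h² (1 − n_h/N_h) s_h²/n_h, with W_h = N_h/N and N = 1660:
  stratum A: (210/1660)²·(1 − 9/210)·1.82²/9 = 0.00563767
  stratum B: (400/1660)²·(1 − 20/400)·2.61²/20 = 0.0187879
  stratum C: (250/1660)²·(1 − 35/250)·0.59²/35 = 0.000193998
  stratum D: (590/1660)²·(1 − 39/590)·0.89²/39 = 0.00239609
  stratum E: (210/1660)²·(1 − 13/210)·2.32²/13 = 0.00621587
V̂(ȳ_st) = 0.0332315
SE(ȳ_st) = √0.0332315 = 0.182295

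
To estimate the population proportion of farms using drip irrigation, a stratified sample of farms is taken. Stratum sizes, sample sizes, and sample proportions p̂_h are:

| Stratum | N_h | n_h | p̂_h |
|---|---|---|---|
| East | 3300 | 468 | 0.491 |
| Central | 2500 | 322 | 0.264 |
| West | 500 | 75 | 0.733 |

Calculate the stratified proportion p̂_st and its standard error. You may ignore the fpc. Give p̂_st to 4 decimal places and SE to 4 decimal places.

N = 6300; stratum weights W_h = N_h/N.
p̂_st = Σ W_h p̂_h = (3300·0.491 + 2500·0.264 + 500·0.733)/6300 = 0.42013
V̂(p̂_st) = Σ W_h² p̂_h(1−p̂_h)/(n_h−1):
  stratum East: (3300/6300)²·0.491·0.509/467 = 0.000146835
  stratum Central: (2500/6300)²·0.264·0.736/321 = 9.53182e-05
  stratum West: (500/6300)²·0.733·0.267/74 = 1.66588e-05
V̂(p̂_st) = 0.000258812; SE = √V̂ = 0.0160876

p̂_st ≈ 0.4201, SE ≈ 0.0161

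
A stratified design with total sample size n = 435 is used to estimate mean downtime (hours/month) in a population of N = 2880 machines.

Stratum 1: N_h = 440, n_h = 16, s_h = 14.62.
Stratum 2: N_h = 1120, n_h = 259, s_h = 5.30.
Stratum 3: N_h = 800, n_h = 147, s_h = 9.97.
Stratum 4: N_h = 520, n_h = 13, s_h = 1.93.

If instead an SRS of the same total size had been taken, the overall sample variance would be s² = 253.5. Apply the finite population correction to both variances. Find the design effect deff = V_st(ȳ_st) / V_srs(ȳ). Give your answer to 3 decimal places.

V̂(ȳ_st) = Σ W_h² (1 − n_h/N_h) s_h²/n_h, with W_h = N_h/N and N = 2880:
  stratum 1: (440/2880)²·(1 − 16/440)·14.62²/16 = 0.300475
  stratum 2: (1120/2880)²·(1 − 259/1120)·5.30²/259 = 0.0126092
  stratum 3: (800/2880)²·(1 − 147/800)·9.97²/147 = 0.0425884
  stratum 4: (520/2880)²·(1 − 13/520)·1.93²/13 = 0.00910747
V_st = 0.36478
V_srs = (1 − 435/2880)·253.5/435 = 0.494738
deff = V_st / V_srs = 0.36478/0.494738 = 0.7373

deff ≈ 0.737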